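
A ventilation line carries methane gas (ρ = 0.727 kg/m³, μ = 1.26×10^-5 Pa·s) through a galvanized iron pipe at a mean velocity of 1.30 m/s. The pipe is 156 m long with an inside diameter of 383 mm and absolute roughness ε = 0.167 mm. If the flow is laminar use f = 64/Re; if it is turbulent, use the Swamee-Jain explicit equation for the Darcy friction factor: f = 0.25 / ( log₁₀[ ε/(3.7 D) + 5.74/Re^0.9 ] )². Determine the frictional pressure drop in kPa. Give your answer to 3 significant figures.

ΔP ≈ 0.00622 kPa

Reynolds number Re = ρVD/μ = 0.727 · 1.3 · 0.383 / 1.26e-05 = 2.873e+04.
Re > 4000 → turbulent. Relative roughness ε/D = 0.000167/0.383 = 0.000436. Swamee-Jain: f = 0.25/(log₁₀[0.000436/3.7 + 5.74/2.873e+04^0.9])² = 0.25/(log₁₀[0.000118 + 0.000558])² = 0.25/(-3.17)² = 0.02487.
Darcy-Weisbach: ΔP = f(L/D)(ρV²/2) = 0.02487·(156/0.383)·(0.727·1.3²/2) = 0.02487·407.3·0.6143 = 6.224 Pa.
ΔP = 6.224 Pa = 0.00622 kPa.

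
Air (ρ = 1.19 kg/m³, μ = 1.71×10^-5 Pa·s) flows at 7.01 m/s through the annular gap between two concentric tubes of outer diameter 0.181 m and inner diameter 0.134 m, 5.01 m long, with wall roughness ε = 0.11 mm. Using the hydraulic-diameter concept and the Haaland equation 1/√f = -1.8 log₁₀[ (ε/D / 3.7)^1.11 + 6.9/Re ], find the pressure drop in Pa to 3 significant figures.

ΔP ≈ 91.9 Pa

Hydraulic diameter D_h = 4A/P = D_o - D_i = 0.181 - 0.134 = 0.047 m.
Re = ρVD_h/μ = 1.19·7.01·0.047/1.71e-05 = 2.293e+04.
ε/D_h = 0.00011/0.047 = 0.00234; Haaland gives 1/√f = -1.8 log₁₀[0.000281+0.000301] = 5.823, so f = 0.02949.
ΔP = f(L/D_h)(ρV²/2) = 0.02949·5.01/0.047·29.24 = 91.92 Pa.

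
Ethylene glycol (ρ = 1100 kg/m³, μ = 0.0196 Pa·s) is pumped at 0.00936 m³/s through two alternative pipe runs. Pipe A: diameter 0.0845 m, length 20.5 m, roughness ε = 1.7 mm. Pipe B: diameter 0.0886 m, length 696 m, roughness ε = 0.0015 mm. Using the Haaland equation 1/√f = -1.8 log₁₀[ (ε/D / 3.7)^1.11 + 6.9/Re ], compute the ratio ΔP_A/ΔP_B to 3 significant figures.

Pipe A: V = Q/A = 0.00936/0.005608 = 1.669 m/s; Re = 7915; ε/D = 0.0201; Haaland → f = 0.05336; ΔP_A = f(L/D)(ρV²/2) = 1.984e+04 Pa.
Pipe B: V = Q/A = 0.00936/0.006165 = 1.518 m/s; Re = 7549; ε/D = 1.69e-05; Haaland → f = 0.03343; ΔP_B = f(L/D)(ρV²/2) = 3.329e+05 Pa.
ΔP_A/ΔP_B = 1.984e+04/3.329e+05 = 0.0596.

ΔP_A/ΔP_B ≈ 0.0596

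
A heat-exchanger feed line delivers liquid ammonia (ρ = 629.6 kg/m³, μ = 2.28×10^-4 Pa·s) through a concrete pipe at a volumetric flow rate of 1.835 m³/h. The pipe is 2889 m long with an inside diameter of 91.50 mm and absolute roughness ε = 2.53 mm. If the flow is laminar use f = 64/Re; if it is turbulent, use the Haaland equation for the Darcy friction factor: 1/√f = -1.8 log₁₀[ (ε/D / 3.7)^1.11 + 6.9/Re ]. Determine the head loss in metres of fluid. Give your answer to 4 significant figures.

h_f ≈ 0.5513 m

Q = 1.835 m³/h = 1.835/3600 = 0.0005097 m³/s.
Cross-sectional area A = πD²/4 = π(0.0915)²/4 = 0.006576 m²; mean velocity V = Q/A = 0.0005097/0.006576 = 0.07752 m/s.
Reynolds number Re = ρVD/μ = 629.6 · 0.07752 · 0.0915 / 0.000228 = 1.959e+04.
Re > 4000 → turbulent. Relative roughness ε/D = 0.00253/0.0915 = 0.0277. Haaland: 1/√f = -1.8 log₁₀[(0.0277/3.7)^1.11 + 6.9/1.959e+04] = -1.8 log₁₀[0.00436 + 0.000352] = 4.188, so f = 0.05701.
Darcy-Weisbach: ΔP = f(L/D)(ρV²/2) = 0.05701·(2889/0.0915)·(629.6·0.07752²/2) = 0.05701·3.157e+04·1.892 = 3405 Pa.
Head loss h_f = ΔP/(ρg) = 3405/(629.6·9.81) = 0.5513 m.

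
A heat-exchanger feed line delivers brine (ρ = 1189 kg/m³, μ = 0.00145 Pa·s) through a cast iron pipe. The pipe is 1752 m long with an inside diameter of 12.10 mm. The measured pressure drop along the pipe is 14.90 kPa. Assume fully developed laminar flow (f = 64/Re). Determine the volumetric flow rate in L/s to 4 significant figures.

Q ≈ 0.003086 L/s

For laminar flow, f = 64/Re with Re = ρVD/μ, so Darcy-Weisbach reduces to ΔP = 32μLV/D². Solving for V: V = ΔP·D²/(32μL) = 1.49e+04·(0.0121)²/(32·0.00145·1752) = 0.02684 m/s.
Check: Re = ρVD/μ = 1189·0.02684·0.0121/0.00145 = 266.3 < 2300, so the laminar assumption holds.
Q = V·A = 0.02684·(π/4·0.0121²) = 3.086e-06 m³/s = 0.003086 L/s.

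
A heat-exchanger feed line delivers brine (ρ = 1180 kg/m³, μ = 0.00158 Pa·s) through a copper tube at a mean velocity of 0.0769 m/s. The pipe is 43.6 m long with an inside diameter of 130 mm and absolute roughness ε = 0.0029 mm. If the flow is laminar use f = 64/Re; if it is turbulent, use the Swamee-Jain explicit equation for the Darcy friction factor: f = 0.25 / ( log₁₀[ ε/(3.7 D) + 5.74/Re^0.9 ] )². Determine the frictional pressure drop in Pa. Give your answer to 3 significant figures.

Reynolds number Re = ρVD/μ = 1180 · 0.0769 · 0.13 / 0.00158 = 7466.
Re > 4000 → turbulent. Relative roughness ε/D = 2.9e-06/0.13 = 2.23e-05. Swamee-Jain: f = 0.25/(log₁₀[2.23e-05/3.7 + 5.74/7466^0.9])² = 0.25/(log₁₀[6.03e-06 + 0.00188])² = 0.25/(-2.725)² = 0.03366.
Darcy-Weisbach: ΔP = f(L/D)(ρV²/2) = 0.03366·(43.6/0.13)·(1180·0.0769²/2) = 0.03366·335.4·3.489 = 39.38 Pa.

ΔP ≈ 39.4 Pa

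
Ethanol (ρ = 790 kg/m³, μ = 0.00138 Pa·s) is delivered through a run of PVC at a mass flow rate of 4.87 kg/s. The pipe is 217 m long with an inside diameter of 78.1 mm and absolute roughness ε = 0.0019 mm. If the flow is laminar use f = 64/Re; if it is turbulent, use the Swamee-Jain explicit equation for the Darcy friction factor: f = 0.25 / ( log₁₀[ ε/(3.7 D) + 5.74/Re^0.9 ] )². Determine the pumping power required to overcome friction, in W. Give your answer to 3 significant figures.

P ≈ 227 W

A = πD²/4 = π(0.0781)²/4 = 0.004791 m²; mean velocity V = ṁ/(ρA) = 4.87/(790 · 0.004791) = 1.287 m/s.
Reynolds number Re = ρVD/μ = 790 · 1.287 · 0.0781 / 0.00138 = 5.753e+04.
Re > 4000 → turbulent. Relative roughness ε/D = 1.9e-06/0.0781 = 2.43e-05. Swamee-Jain: f = 0.25/(log₁₀[2.43e-05/3.7 + 5.74/5.753e+04^0.9])² = 0.25/(log₁₀[6.58e-06 + 0.000299])² = 0.25/(-3.516)² = 0.02023.
Darcy-Weisbach: ΔP = f(L/D)(ρV²/2) = 0.02023·(217/0.0781)·(790·1.287²/2) = 0.02023·2778·654.1 = 3.676e+04 Pa.
Q = ṁ/ρ = 4.87/790 = 0.006165 m³/s.
Pumping power P = QΔP = 0.006165·3.676e+04 = 226.6 W = 227 W.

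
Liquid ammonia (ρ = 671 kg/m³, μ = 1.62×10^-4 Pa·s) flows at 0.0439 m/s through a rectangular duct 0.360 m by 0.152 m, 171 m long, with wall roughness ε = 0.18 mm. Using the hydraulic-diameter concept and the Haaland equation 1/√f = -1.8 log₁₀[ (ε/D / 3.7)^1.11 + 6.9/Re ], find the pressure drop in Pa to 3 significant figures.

Hydraulic diameter D_h = 4A/P = 4·(0.36·0.152)/(2·(0.36+0.152)) = 0.2189/1.024 = 0.2137 m.
Re = ρVD_h/μ = 671·0.0439·0.2137/0.000162 = 3.887e+04.
ε/D_h = 0.00018/0.2137 = 0.000842; Haaland gives 1/√f = -1.8 log₁₀[9.05e-05+0.000178] = 6.429, so f = 0.02419.
ΔP = f(L/D_h)(ρV²/2) = 0.02419·171/0.2137·0.6466 = 12.51 Pa.

ΔP ≈ 12.5 Pa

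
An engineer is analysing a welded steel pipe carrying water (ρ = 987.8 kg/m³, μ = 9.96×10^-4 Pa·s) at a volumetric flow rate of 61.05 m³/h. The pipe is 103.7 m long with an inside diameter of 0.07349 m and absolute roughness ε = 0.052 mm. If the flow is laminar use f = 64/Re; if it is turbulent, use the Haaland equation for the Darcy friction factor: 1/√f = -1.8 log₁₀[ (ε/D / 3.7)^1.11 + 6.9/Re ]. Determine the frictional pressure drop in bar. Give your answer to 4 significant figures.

Q = 61.05 m³/h = 61.05/3600 = 0.01696 m³/s.
Cross-sectional area A = πD²/4 = π(0.07349)²/4 = 0.004242 m²; mean velocity V = Q/A = 0.01696/0.004242 = 3.998 m/s.
Reynolds number Re = ρVD/μ = 987.8 · 3.998 · 0.07349 / 0.000996 = 2.914e+05.
Re > 4000 → turbulent. Relative roughness ε/D = 5.2e-05/0.07349 = 0.000708. Haaland: 1/√f = -1.8 log₁₀[(0.000708/3.7)^1.11 + 6.9/2.914e+05] = -1.8 log₁₀[7.46e-05 + 2.37e-05] = 7.214, so f = 0.01922.
Darcy-Weisbach: ΔP = f(L/D)(ρV²/2) = 0.01922·(103.7/0.07349)·(987.8·3.998²/2) = 0.01922·1411·7894 = 2.141e+05 Pa.
ΔP = 2.141e+05 Pa = 2.141 bar.

ΔP ≈ 2.141 bar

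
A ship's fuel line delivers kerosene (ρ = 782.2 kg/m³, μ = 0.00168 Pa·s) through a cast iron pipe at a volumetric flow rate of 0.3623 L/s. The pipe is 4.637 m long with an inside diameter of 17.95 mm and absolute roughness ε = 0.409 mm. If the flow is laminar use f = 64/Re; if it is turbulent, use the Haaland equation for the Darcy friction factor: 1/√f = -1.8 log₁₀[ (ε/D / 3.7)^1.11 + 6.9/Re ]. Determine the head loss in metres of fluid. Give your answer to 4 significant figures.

h_f ≈ 1.461 m

Q = 0.3623 L/s = 0.3623/1000 = 0.0003623 m³/s.
Cross-sectional area A = πD²/4 = π(0.01795)²/4 = 0.0002531 m²; mean velocity V = Q/A = 0.0003623/0.0002531 = 1.432 m/s.
Reynolds number Re = ρVD/μ = 782.2 · 1.432 · 0.01795 / 0.00168 = 1.197e+04.
Re > 4000 → turbulent. Relative roughness ε/D = 0.000409/0.01795 = 0.0228. Haaland: 1/√f = -1.8 log₁₀[(0.0228/3.7)^1.11 + 6.9/1.197e+04] = -1.8 log₁₀[0.00352 + 0.000577] = 4.298, so f = 0.05413.
Darcy-Weisbach: ΔP = f(L/D)(ρV²/2) = 0.05413·(4.637/0.01795)·(782.2·1.432²/2) = 0.05413·258.3·801.7 = 1.121e+04 Pa.
Head loss h_f = ΔP/(ρg) = 1.121e+04/(782.2·9.81) = 1.461 m.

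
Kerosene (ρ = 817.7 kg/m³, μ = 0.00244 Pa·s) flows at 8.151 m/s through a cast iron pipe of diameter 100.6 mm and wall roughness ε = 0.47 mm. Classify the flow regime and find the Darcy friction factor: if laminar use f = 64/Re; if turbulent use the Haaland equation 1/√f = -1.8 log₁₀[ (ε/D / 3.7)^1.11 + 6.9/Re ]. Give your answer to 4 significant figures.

Re = ρVD/μ = 817.7·8.151·0.1006/0.00244 = 2.748e+05.
Re > 4000 → turbulent. ε/D = 0.00047/0.1006 = 0.00467; Haaland: 1/√f = -1.8 log₁₀[0.000606 + 2.51e-05] = 5.76, so f = 0.03014.

f ≈ 0.03014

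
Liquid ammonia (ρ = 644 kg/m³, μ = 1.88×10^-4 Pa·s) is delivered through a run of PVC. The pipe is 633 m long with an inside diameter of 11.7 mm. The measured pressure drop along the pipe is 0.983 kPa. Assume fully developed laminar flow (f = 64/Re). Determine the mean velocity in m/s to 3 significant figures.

For laminar flow, f = 64/Re with Re = ρVD/μ, so Darcy-Weisbach reduces to ΔP = 32μLV/D². Solving for V: V = ΔP·D²/(32μL) = 983·(0.0117)²/(32·0.000188·633) = 0.03534 m/s.
Check: Re = ρVD/μ = 644·0.03534·0.0117/0.000188 = 1416 < 2300, so the laminar assumption holds.

V ≈ 0.0353 m/s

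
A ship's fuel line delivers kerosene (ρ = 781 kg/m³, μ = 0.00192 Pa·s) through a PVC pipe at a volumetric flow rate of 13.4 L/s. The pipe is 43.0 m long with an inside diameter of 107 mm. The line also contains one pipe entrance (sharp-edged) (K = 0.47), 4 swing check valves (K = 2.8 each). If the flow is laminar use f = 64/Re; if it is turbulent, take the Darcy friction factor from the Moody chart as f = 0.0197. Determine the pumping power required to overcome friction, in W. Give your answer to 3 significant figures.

P ≈ 228 W

Q = 13.4 L/s = 13.4/1000 = 0.0134 m³/s.
Cross-sectional area A = πD²/4 = π(0.107)²/4 = 0.008992 m²; mean velocity V = Q/A = 0.0134/0.008992 = 1.49 m/s.
Reynolds number Re = ρVD/μ = 781 · 1.49 · 0.107 / 0.00192 = 6.486e+04.
Re > 4000 → turbulent; use the Moody-chart value f = 0.0197.
Total minor-loss coefficient ΣK = 1·0.47 + 4·2.8 = 11.7.
ΔP = [f·L/D + ΣK]·(ρV²/2) = [0.0197·43/0.107 + 11.7]·(781·1.49²/2) = [7.917 + 11.7]·867.2 = 1.699e+04 Pa.
Pumping power P = QΔP = 0.0134·1.699e+04 = 227.6 W = 228 W.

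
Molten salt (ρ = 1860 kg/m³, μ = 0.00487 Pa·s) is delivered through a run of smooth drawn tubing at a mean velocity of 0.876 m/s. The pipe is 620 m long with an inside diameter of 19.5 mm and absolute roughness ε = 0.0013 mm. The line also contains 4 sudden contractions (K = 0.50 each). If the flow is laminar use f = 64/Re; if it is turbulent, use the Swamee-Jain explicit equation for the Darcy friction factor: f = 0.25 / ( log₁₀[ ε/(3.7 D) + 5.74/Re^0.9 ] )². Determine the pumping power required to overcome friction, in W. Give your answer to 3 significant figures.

P ≈ 208 W

Reynolds number Re = ρVD/μ = 1860 · 0.876 · 0.0195 / 0.00487 = 6524.
Re > 4000 → turbulent. Relative roughness ε/D = 1.3e-06/0.0195 = 6.67e-05. Swamee-Jain: f = 0.25/(log₁₀[6.67e-05/3.7 + 5.74/6524^0.9])² = 0.25/(log₁₀[1.8e-05 + 0.00212])² = 0.25/(-2.67)² = 0.03506.
Total minor-loss coefficient ΣK = 4·0.5 = 2.
ΔP = [f·L/D + ΣK]·(ρV²/2) = [0.03506·620/0.0195 + 2]·(1860·0.876²/2) = [1115 + 2]·713.7 = 7.969e+05 Pa.
Q = V·A = 0.876·0.0002986 = 0.0002616 m³/s.
Pumping power P = QΔP = 0.0002616·7.969e+05 = 208.5 W = 208 W.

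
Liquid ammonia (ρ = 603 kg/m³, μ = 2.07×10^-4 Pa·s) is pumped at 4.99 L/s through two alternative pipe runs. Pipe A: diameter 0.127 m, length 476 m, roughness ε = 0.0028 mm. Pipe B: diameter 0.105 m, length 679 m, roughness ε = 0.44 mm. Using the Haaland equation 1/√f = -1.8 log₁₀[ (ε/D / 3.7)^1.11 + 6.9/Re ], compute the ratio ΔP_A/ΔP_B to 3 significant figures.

Pipe A: V = Q/A = 0.00499/0.01267 = 0.3939 m/s; Re = 1.457e+05; ε/D = 2.2e-05; Haaland → f = 0.01661; ΔP_A = f(L/D)(ρV²/2) = 2913 Pa.
Pipe B: V = Q/A = 0.00499/0.008659 = 0.5763 m/s; Re = 1.763e+05; ε/D = 0.00419; Haaland → f = 0.02941; ΔP_B = f(L/D)(ρV²/2) = 1.904e+04 Pa.
ΔP_A/ΔP_B = 2913/1.904e+04 = 0.153.

ΔP_A/ΔP_B ≈ 0.153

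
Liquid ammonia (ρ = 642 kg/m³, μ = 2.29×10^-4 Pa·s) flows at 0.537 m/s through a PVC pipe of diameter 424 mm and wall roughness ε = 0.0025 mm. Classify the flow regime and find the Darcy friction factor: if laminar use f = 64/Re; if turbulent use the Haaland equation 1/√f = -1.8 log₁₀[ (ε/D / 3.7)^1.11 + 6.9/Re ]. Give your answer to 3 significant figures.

Re = ρVD/μ = 642·0.537·0.424/0.000229 = 6.383e+05.
Re > 4000 → turbulent. ε/D = 2.5e-06/0.424 = 5.9e-06; Haaland: 1/√f = -1.8 log₁₀[3.67e-07 + 1.08e-05] = 8.913, so f = 0.01259.

f ≈ 0.0126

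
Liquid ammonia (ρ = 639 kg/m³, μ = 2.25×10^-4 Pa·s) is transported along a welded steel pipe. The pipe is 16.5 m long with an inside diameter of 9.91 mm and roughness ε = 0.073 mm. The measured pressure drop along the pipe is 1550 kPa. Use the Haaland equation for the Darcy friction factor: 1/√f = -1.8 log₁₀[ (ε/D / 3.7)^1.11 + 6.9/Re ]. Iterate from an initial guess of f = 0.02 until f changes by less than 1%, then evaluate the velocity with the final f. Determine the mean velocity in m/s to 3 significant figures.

Rearranging Darcy-Weisbach: V = √(2·ΔP·D/(f·L·ρ)). With ε/D = 7.3e-05/0.00991 = 0.00737, iterate starting from f = 0.02:
  f = 0.02 → V = √(2·1.55e+06·0.00991/(0.02·16.5·639)) = 12.07 m/s; Re = ρVD/μ = 3.397e+05; f → 0.03454
  f = 0.03454 → V = 9.185 m/s; Re = 2.585e+05; f → 0.0346
Converged (Δf/f < 1%). With the final f = 0.0346: V = √(2·1.55e+06·0.00991/(0.0346·16.5·639)) = 9.177 m/s.

V ≈ 9.18 m/s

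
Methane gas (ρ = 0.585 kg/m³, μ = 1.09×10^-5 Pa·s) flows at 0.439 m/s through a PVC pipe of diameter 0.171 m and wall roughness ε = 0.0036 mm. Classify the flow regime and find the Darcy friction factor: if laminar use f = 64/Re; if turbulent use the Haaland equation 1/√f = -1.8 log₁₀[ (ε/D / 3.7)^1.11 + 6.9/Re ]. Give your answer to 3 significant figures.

Re = ρVD/μ = 0.585·0.439·0.171/1.09e-05 = 4029.
Re > 4000 → turbulent. ε/D = 3.6e-06/0.171 = 2.11e-05; Haaland: 1/√f = -1.8 log₁₀[1.51e-06 + 0.00171] = 4.979, so f = 0.04034.

f ≈ 0.0403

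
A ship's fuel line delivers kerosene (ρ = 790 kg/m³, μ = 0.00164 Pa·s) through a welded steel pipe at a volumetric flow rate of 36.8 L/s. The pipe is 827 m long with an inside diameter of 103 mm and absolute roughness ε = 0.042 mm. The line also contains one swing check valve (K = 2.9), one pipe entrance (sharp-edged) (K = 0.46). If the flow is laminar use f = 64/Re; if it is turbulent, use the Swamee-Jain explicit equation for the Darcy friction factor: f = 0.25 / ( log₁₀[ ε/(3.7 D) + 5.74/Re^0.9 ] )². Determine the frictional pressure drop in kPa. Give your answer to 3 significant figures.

ΔP ≈ 1160 kPa

Q = 36.8 L/s = 36.8/1000 = 0.0368 m³/s.
Cross-sectional area A = πD²/4 = π(0.103)²/4 = 0.008332 m²; mean velocity V = Q/A = 0.0368/0.008332 = 4.417 m/s.
Reynolds number Re = ρVD/μ = 790 · 4.417 · 0.103 / 0.00164 = 2.191e+05.
Re > 4000 → turbulent. Relative roughness ε/D = 4.2e-05/0.103 = 0.000408. Swamee-Jain: f = 0.25/(log₁₀[0.000408/3.7 + 5.74/2.191e+05^0.9])² = 0.25/(log₁₀[0.00011 + 8.96e-05])² = 0.25/(-3.699)² = 0.01827.
Total minor-loss coefficient ΣK = 1·2.9 + 1·0.46 = 3.36.
ΔP = [f·L/D + ΣK]·(ρV²/2) = [0.01827·827/0.103 + 3.36]·(790·4.417²/2) = [146.7 + 3.36]·7705 = 1.156e+06 Pa.
ΔP = 1.156e+06 Pa = 1160 kPa.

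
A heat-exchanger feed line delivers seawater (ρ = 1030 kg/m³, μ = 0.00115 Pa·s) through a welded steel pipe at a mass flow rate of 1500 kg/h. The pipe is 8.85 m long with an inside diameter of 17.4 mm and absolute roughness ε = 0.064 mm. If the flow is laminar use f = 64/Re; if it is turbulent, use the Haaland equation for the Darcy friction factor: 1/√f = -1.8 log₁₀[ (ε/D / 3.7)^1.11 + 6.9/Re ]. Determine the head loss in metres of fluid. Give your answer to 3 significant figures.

ṁ = 1500 kg/h = 1500/3600 = 0.4167 kg/s.
A = πD²/4 = π(0.0174)²/4 = 0.0002378 m²; mean velocity V = ṁ/(ρA) = 0.4167/(1030 · 0.0002378) = 1.701 m/s.
Reynolds number Re = ρVD/μ = 1030 · 1.701 · 0.0174 / 0.00115 = 2.651e+04.
Re > 4000 → turbulent. Relative roughness ε/D = 6.4e-05/0.0174 = 0.00368. Haaland: 1/√f = -1.8 log₁₀[(0.00368/3.7)^1.11 + 6.9/2.651e+04] = -1.8 log₁₀[0.000465 + 0.00026] = 5.651, so f = 0.03131.
Darcy-Weisbach: ΔP = f(L/D)(ρV²/2) = 0.03131·(8.85/0.0174)·(1030·1.701²/2) = 0.03131·508.6·1491 = 2.374e+04 Pa.
Head loss h_f = ΔP/(ρg) = 2.374e+04/(1030·9.81) = 2.35 m.

h_f ≈ 2.35 m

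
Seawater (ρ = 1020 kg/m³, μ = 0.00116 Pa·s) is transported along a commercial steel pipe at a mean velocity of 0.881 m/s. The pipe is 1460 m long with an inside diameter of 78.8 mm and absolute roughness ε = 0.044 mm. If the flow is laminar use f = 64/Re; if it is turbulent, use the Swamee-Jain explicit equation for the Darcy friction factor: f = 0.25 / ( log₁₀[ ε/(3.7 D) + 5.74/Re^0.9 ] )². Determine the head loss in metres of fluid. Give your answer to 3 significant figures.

Reynolds number Re = ρVD/μ = 1020 · 0.881 · 0.0788 / 0.00116 = 6.104e+04.
Re > 4000 → turbulent. Relative roughness ε/D = 4.4e-05/0.0788 = 0.000558. Swamee-Jain: f = 0.25/(log₁₀[0.000558/3.7 + 5.74/6.104e+04^0.9])² = 0.25/(log₁₀[0.000151 + 0.000283])² = 0.25/(-3.363)² = 0.02211.
Darcy-Weisbach: ΔP = f(L/D)(ρV²/2) = 0.02211·(1460/0.0788)·(1020·0.881²/2) = 0.02211·1.853e+04·395.8 = 1.622e+05 Pa.
Head loss h_f = ΔP/(ρg) = 1.622e+05/(1020·9.81) = 16.2 m.

h_f ≈ 16.2 m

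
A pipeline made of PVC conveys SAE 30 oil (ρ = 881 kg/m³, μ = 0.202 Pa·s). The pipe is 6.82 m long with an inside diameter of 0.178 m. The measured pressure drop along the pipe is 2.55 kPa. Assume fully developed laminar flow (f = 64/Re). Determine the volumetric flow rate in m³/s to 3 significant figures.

For laminar flow, f = 64/Re with Re = ρVD/μ, so Darcy-Weisbach reduces to ΔP = 32μLV/D². Solving for V: V = ΔP·D²/(32μL) = 2550·(0.178)²/(32·0.202·6.82) = 1.833 m/s.
Check: Re = ρVD/μ = 881·1.833·0.178/0.202 = 1423 < 2300, so the laminar assumption holds.
Q = V·A = 1.833·(π/4·0.178²) = 0.04561 m³/s = 0.0456 m³/s.

Q ≈ 0.0456 m³/s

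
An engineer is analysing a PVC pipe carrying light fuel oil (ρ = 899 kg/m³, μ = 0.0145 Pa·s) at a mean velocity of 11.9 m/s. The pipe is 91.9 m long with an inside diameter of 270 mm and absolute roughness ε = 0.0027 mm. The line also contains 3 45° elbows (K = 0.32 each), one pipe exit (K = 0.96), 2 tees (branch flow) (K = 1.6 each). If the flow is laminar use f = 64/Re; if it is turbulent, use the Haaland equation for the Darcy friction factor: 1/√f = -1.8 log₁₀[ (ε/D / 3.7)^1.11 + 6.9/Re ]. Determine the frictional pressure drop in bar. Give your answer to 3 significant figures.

Reynolds number Re = ρVD/μ = 899 · 11.9 · 0.27 / 0.0145 = 1.992e+05.
Re > 4000 → turbulent. Relative roughness ε/D = 2.7e-06/0.27 = 1e-05. Haaland: 1/√f = -1.8 log₁₀[(1e-05/3.7)^1.11 + 6.9/1.992e+05] = -1.8 log₁₀[6.6e-07 + 3.46e-05] = 8.014, so f = 0.01557.
Total minor-loss coefficient ΣK = 3·0.32 + 1·0.96 + 2·1.6 = 5.12.
ΔP = [f·L/D + ΣK]·(ρV²/2) = [0.01557·91.9/0.27 + 5.12]·(899·11.9²/2) = [5.3 + 5.12]·6.365e+04 = 6.632e+05 Pa.
ΔP = 6.632e+05 Pa = 6.63 bar.

ΔP ≈ 6.63 bar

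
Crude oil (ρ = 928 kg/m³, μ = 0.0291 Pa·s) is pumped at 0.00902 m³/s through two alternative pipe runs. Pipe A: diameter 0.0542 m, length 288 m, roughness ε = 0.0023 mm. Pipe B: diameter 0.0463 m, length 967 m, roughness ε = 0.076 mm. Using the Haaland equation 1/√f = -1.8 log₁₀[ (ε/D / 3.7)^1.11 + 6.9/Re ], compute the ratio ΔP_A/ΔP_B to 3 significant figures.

ΔP_A/ΔP_B ≈ 0.134

Pipe A: V = Q/A = 0.00902/0.002307 = 3.909 m/s; Re = 6757; ε/D = 4.24e-05; Haaland → f = 0.03453; ΔP_A = f(L/D)(ρV²/2) = 1.301e+06 Pa.
Pipe B: V = Q/A = 0.00902/0.001684 = 5.357 m/s; Re = 7910; ε/D = 0.00164; Haaland → f = 0.0349; ΔP_B = f(L/D)(ρV²/2) = 9.707e+06 Pa.
ΔP_A/ΔP_B = 1.301e+06/9.707e+06 = 0.134.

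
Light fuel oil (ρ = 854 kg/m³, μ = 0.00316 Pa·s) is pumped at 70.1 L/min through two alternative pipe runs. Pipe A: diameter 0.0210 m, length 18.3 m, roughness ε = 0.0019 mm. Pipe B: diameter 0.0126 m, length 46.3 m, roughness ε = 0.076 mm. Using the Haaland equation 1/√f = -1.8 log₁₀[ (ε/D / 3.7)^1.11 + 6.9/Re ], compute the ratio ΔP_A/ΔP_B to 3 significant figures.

ΔP_A/ΔP_B ≈ 0.0233

Pipe A: V = Q/A = 0.001168/0.0003464 = 3.373 m/s; Re = 1.914e+04; ε/D = 9.05e-05; Haaland → f = 0.02617; ΔP_A = f(L/D)(ρV²/2) = 1.108e+05 Pa.
Pipe B: V = Q/A = 0.001168/0.0001247 = 9.37 m/s; Re = 3.191e+04; ε/D = 0.00603; Haaland → f = 0.0345; ΔP_B = f(L/D)(ρV²/2) = 4.753e+06 Pa.
ΔP_A/ΔP_B = 1.108e+05/4.753e+06 = 0.0233.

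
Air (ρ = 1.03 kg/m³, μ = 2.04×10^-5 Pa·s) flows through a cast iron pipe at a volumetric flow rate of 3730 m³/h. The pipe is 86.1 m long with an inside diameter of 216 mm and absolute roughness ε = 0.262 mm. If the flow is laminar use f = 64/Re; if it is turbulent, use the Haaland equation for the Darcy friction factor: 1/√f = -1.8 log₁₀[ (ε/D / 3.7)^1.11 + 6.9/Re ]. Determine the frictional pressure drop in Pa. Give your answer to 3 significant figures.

Q = 3730 m³/h = 3730/3600 = 1.036 m³/s.
Cross-sectional area A = πD²/4 = π(0.216)²/4 = 0.03664 m²; mean velocity V = Q/A = 1.036/0.03664 = 28.28 m/s.
Reynolds number Re = ρVD/μ = 1.03 · 28.28 · 0.216 / 2.04e-05 = 3.084e+05.
Re > 4000 → turbulent. Relative roughness ε/D = 0.000262/0.216 = 0.00121. Haaland: 1/√f = -1.8 log₁₀[(0.00121/3.7)^1.11 + 6.9/3.084e+05] = -1.8 log₁₀[0.000136 + 2.24e-05] = 6.842, so f = 0.02136.
Darcy-Weisbach: ΔP = f(L/D)(ρV²/2) = 0.02136·(86.1/0.216)·(1.03·28.28²/2) = 0.02136·398.6·411.7 = 3506 Pa.

ΔP ≈ 3510 Pa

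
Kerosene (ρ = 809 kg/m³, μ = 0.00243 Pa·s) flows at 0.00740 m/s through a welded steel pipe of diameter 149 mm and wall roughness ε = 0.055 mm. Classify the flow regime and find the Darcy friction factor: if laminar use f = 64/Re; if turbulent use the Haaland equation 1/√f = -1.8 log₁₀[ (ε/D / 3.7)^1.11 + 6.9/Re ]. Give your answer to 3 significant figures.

Re = ρVD/μ = 809·0.0074·0.149/0.00243 = 367.1.
Re < 2300 → laminar, so f = 64/Re = 0.1743 (roughness is irrelevant in laminar flow).

f ≈ 0.174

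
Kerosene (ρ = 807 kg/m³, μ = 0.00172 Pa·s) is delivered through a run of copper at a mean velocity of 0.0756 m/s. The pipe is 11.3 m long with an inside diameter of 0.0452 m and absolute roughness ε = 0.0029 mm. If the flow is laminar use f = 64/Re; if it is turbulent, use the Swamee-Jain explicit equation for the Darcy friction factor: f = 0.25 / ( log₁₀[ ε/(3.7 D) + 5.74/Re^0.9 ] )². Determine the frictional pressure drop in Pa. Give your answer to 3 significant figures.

ΔP ≈ 23.0 Pa

Reynolds number Re = ρVD/μ = 807 · 0.0756 · 0.0452 / 0.00172 = 1603.
Re < 2300 → laminar flow, so f = 64/Re = 64/1603 = 0.03992 (the turbulent correlation is not needed).
Darcy-Weisbach: ΔP = f(L/D)(ρV²/2) = 0.03992·(11.3/0.0452)·(807·0.0756²/2) = 0.03992·250·2.306 = 23.01 Pa.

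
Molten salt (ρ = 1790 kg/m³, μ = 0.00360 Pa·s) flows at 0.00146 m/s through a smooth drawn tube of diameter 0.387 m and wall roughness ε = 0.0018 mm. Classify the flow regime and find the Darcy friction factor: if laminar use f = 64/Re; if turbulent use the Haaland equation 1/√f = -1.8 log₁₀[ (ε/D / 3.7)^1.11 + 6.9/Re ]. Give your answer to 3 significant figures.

f ≈ 0.228

Re = ρVD/μ = 1790·0.00146·0.387/0.0036 = 280.9.
Re < 2300 → laminar, so f = 64/Re = 0.2278 (roughness is irrelevant in laminar flow).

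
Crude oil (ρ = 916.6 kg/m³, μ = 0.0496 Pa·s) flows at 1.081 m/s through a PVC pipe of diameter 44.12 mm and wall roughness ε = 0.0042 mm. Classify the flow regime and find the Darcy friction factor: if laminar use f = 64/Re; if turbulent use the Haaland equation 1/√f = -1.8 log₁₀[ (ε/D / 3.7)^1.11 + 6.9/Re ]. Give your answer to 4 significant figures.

Re = ρVD/μ = 916.6·1.081·0.04412/0.0496 = 881.4.
Re < 2300 → laminar, so f = 64/Re = 0.07261 (roughness is irrelevant in laminar flow).

f ≈ 0.07261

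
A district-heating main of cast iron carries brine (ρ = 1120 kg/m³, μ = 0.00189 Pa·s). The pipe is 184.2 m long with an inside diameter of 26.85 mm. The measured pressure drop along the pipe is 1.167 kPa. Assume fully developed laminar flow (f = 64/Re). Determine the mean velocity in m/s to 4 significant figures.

V ≈ 0.07552 m/s

For laminar flow, f = 64/Re with Re = ρVD/μ, so Darcy-Weisbach reduces to ΔP = 32μLV/D². Solving for V: V = ΔP·D²/(32μL) = 1167·(0.02685)²/(32·0.00189·184.2) = 0.07552 m/s.
Check: Re = ρVD/μ = 1120·0.07552·0.02685/0.00189 = 1202 < 2300, so the laminar assumption holds.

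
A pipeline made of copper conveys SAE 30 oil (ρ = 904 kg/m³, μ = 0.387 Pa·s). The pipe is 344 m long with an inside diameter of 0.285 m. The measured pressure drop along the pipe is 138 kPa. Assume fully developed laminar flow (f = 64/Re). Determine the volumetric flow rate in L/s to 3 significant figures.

For laminar flow, f = 64/Re with Re = ρVD/μ, so Darcy-Weisbach reduces to ΔP = 32μLV/D². Solving for V: V = ΔP·D²/(32μL) = 1.38e+05·(0.285)²/(32·0.387·344) = 2.631 m/s.
Check: Re = ρVD/μ = 904·2.631·0.285/0.387 = 1752 < 2300, so the laminar assumption holds.
Q = V·A = 2.631·(π/4·0.285²) = 0.1679 m³/s = 168 L/s.

Q ≈ 168 L/s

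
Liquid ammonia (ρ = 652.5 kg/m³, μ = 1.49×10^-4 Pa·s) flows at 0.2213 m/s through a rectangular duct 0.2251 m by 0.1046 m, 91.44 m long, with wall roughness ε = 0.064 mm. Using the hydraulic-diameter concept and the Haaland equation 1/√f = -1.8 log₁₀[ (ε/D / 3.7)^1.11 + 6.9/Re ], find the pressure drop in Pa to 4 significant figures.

ΔP ≈ 195.0 Pa

Hydraulic diameter D_h = 4A/P = 4·(0.2251·0.1046)/(2·(0.2251+0.1046)) = 0.09418/0.6594 = 0.1428 m.
Re = ρVD_h/μ = 652.5·0.2213·0.1428/0.000149 = 1.384e+05.
ε/D_h = 6.4e-05/0.1428 = 0.000448; Haaland gives 1/√f = -1.8 log₁₀[4.49e-05+4.98e-05] = 7.242, so f = 0.01907.
ΔP = f(L/D_h)(ρV²/2) = 0.01907·91.44/0.1428·15.98 = 195 Pa.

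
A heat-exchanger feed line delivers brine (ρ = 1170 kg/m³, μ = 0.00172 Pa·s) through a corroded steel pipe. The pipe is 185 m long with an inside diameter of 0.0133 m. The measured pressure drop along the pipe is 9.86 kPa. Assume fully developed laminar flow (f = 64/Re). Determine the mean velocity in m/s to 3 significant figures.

For laminar flow, f = 64/Re with Re = ρVD/μ, so Darcy-Weisbach reduces to ΔP = 32μLV/D². Solving for V: V = ΔP·D²/(32μL) = 9860·(0.0133)²/(32·0.00172·185) = 0.1713 m/s.
Check: Re = ρVD/μ = 1170·0.1713·0.0133/0.00172 = 1550 < 2300, so the laminar assumption holds.

V ≈ 0.171 m/s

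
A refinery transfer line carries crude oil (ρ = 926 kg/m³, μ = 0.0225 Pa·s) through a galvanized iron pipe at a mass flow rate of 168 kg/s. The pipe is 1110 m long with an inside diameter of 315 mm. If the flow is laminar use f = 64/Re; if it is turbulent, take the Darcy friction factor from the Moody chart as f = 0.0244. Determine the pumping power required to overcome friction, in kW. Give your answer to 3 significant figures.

A = πD²/4 = π(0.315)²/4 = 0.07793 m²; mean velocity V = ṁ/(ρA) = 168/(926 · 0.07793) = 2.328 m/s.
Reynolds number Re = ρVD/μ = 926 · 2.328 · 0.315 / 0.0225 = 3.018e+04.
Re > 4000 → turbulent; use the Moody-chart value f = 0.0244.
Darcy-Weisbach: ΔP = f(L/D)(ρV²/2) = 0.0244·(1110/0.315)·(926·2.328²/2) = 0.0244·3524·2509 = 2.158e+05 Pa.
Q = ṁ/ρ = 168/926 = 0.1814 m³/s.
Pumping power P = QΔP = 0.1814·2.158e+05 = 39140 W = 39.1 kW.

P ≈ 39.1 kW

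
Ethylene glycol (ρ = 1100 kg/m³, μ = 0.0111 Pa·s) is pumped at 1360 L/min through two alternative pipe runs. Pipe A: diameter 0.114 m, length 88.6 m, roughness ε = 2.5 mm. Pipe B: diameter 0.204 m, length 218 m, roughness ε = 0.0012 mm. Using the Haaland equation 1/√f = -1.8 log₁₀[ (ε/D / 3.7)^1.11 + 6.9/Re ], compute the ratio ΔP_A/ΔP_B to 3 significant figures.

ΔP_A/ΔP_B ≈ 13.7

Pipe A: V = Q/A = 0.02267/0.01021 = 2.221 m/s; Re = 2.509e+04; ε/D = 0.0219; Haaland → f = 0.05192; ΔP_A = f(L/D)(ρV²/2) = 1.095e+05 Pa.
Pipe B: V = Q/A = 0.02267/0.03269 = 0.6935 m/s; Re = 1.402e+04; ε/D = 5.88e-06; Haaland → f = 0.02821; ΔP_B = f(L/D)(ρV²/2) = 7974 Pa.
ΔP_A/ΔP_B = 1.095e+05/7974 = 13.7.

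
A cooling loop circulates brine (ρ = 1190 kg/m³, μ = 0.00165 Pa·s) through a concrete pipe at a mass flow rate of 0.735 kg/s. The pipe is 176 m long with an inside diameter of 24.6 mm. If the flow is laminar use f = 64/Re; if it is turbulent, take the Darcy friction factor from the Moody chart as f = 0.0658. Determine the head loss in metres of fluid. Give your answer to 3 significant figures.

A = πD²/4 = π(0.0246)²/4 = 0.0004753 m²; mean velocity V = ṁ/(ρA) = 0.735/(1190 · 0.0004753) = 1.3 m/s.
Reynolds number Re = ρVD/μ = 1190 · 1.3 · 0.0246 / 0.00165 = 2.306e+04.
Re > 4000 → turbulent; use the Moody-chart value f = 0.0658.
Darcy-Weisbach: ΔP = f(L/D)(ρV²/2) = 0.0658·(176/0.0246)·(1190·1.3²/2) = 0.0658·7154·1005 = 4.73e+05 Pa.
Head loss h_f = ΔP/(ρg) = 4.73e+05/(1190·9.81) = 40.5 m.

h_f ≈ 40.5 m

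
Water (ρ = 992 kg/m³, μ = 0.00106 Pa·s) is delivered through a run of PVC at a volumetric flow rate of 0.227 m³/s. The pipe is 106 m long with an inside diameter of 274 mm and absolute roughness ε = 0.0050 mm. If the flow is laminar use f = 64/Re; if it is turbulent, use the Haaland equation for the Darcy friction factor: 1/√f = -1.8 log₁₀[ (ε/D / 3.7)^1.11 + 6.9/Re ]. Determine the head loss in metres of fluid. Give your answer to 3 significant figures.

h_f ≈ 3.49 m

Cross-sectional area A = πD²/4 = π(0.274)²/4 = 0.05896 m²; mean velocity V = Q/A = 0.227/0.05896 = 3.85 m/s.
Reynolds number Re = ρVD/μ = 992 · 3.85 · 0.274 / 0.00106 = 9.872e+05.
Re > 4000 → turbulent. Relative roughness ε/D = 5e-06/0.274 = 1.82e-05. Haaland: 1/√f = -1.8 log₁₀[(1.82e-05/3.7)^1.11 + 6.9/9.872e+05] = -1.8 log₁₀[1.29e-06 + 6.99e-06] = 9.148, so f = 0.01195.
Darcy-Weisbach: ΔP = f(L/D)(ρV²/2) = 0.01195·(106/0.274)·(992·3.85²/2) = 0.01195·386.9·7351 = 3.398e+04 Pa.
Head loss h_f = ΔP/(ρg) = 3.398e+04/(992·9.81) = 3.49 m.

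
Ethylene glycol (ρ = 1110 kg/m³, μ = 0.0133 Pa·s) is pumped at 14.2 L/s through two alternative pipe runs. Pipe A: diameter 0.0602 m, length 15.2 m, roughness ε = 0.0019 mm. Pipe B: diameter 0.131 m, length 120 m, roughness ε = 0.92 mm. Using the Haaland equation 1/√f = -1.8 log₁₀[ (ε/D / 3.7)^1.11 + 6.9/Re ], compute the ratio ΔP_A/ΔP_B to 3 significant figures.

Pipe A: V = Q/A = 0.0142/0.002846 = 4.989 m/s; Re = 2.507e+04; ε/D = 3.16e-05; Haaland → f = 0.0244; ΔP_A = f(L/D)(ρV²/2) = 8.511e+04 Pa.
Pipe B: V = Q/A = 0.0142/0.01348 = 1.054 m/s; Re = 1.152e+04; ε/D = 0.00702; Haaland → f = 0.03911; ΔP_B = f(L/D)(ρV²/2) = 2.207e+04 Pa.
ΔP_A/ΔP_B = 8.511e+04/2.207e+04 = 3.86.

ΔP_A/ΔP_B ≈ 3.86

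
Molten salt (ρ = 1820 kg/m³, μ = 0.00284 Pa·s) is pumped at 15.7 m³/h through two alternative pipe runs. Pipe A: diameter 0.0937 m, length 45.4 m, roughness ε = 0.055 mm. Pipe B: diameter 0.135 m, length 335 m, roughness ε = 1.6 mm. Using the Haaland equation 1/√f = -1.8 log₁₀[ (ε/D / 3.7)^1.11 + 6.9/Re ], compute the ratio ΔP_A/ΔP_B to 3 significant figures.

ΔP_A/ΔP_B ≈ 0.472

Pipe A: V = Q/A = 0.004361/0.006896 = 0.6325 m/s; Re = 3.798e+04; ε/D = 0.000587; Haaland → f = 0.02361; ΔP_A = f(L/D)(ρV²/2) = 4164 Pa.
Pipe B: V = Q/A = 0.004361/0.01431 = 0.3047 m/s; Re = 2.636e+04; ε/D = 0.0119; Haaland → f = 0.04213; ΔP_B = f(L/D)(ρV²/2) = 8831 Pa.
ΔP_A/ΔP_B = 4164/8831 = 0.472.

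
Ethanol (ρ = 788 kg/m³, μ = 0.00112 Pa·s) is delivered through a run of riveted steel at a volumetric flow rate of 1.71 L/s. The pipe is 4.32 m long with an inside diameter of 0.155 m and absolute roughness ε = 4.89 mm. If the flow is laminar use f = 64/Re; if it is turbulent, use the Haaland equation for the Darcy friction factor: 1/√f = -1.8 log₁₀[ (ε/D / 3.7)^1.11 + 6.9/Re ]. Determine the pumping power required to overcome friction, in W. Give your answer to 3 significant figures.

Q = 1.71 L/s = 1.71/1000 = 0.00171 m³/s.
Cross-sectional area A = πD²/4 = π(0.155)²/4 = 0.01887 m²; mean velocity V = Q/A = 0.00171/0.01887 = 0.09062 m/s.
Reynolds number Re = ρVD/μ = 788 · 0.09062 · 0.155 / 0.00112 = 9883.
Re > 4000 → turbulent. Relative roughness ε/D = 0.00489/0.155 = 0.0315. Haaland: 1/√f = -1.8 log₁₀[(0.0315/3.7)^1.11 + 6.9/9883] = -1.8 log₁₀[0.00505 + 0.000698] = 4.033, so f = 0.06148.
Darcy-Weisbach: ΔP = f(L/D)(ρV²/2) = 0.06148·(4.32/0.155)·(788·0.09062²/2) = 0.06148·27.87·3.236 = 5.545 Pa.
Pumping power P = QΔP = 0.00171·5.545 = 0.009481 W = 0.00948 W.

P ≈ 0.00948 W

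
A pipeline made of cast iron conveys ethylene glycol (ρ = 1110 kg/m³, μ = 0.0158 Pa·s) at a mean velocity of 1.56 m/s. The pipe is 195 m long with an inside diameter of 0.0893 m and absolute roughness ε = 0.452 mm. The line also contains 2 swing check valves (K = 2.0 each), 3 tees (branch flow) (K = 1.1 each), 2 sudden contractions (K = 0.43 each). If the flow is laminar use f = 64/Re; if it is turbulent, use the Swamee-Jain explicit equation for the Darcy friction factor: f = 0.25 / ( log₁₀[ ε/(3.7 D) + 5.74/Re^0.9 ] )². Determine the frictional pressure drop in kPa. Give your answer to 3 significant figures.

ΔP ≈ 125 kPa

Reynolds number Re = ρVD/μ = 1110 · 1.56 · 0.0893 / 0.0158 = 9787.
Re > 4000 → turbulent. Relative roughness ε/D = 0.000452/0.0893 = 0.00506. Swamee-Jain: f = 0.25/(log₁₀[0.00506/3.7 + 5.74/9787^0.9])² = 0.25/(log₁₀[0.00137 + 0.00147])² = 0.25/(-2.547)² = 0.03854.
Total minor-loss coefficient ΣK = 2·2 + 3·1.1 + 2·0.43 = 8.16.
ΔP = [f·L/D + ΣK]·(ρV²/2) = [0.03854·195/0.0893 + 8.16]·(1110·1.56²/2) = [84.15 + 8.16]·1351 = 1.247e+05 Pa.
ΔP = 1.247e+05 Pa = 125 kPa.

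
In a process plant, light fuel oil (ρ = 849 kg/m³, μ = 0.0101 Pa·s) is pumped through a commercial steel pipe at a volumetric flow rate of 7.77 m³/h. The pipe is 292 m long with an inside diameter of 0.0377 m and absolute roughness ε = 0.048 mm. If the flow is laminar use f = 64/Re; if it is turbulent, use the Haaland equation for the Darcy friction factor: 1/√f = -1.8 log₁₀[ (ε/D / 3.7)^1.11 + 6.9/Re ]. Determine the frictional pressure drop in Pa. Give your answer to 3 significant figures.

Q = 7.77 m³/h = 7.77/3600 = 0.002158 m³/s.
Cross-sectional area A = πD²/4 = π(0.0377)²/4 = 0.001116 m²; mean velocity V = Q/A = 0.002158/0.001116 = 1.934 m/s.
Reynolds number Re = ρVD/μ = 849 · 1.934 · 0.0377 / 0.0101 = 6127.
Re > 4000 → turbulent. Relative roughness ε/D = 4.8e-05/0.0377 = 0.00127. Haaland: 1/√f = -1.8 log₁₀[(0.00127/3.7)^1.11 + 6.9/6127] = -1.8 log₁₀[0.000143 + 0.00113] = 5.214, so f = 0.03679.
Darcy-Weisbach: ΔP = f(L/D)(ρV²/2) = 0.03679·(292/0.0377)·(849·1.934²/2) = 0.03679·7745·1587 = 4.522e+05 Pa.

ΔP ≈ 452000 Pa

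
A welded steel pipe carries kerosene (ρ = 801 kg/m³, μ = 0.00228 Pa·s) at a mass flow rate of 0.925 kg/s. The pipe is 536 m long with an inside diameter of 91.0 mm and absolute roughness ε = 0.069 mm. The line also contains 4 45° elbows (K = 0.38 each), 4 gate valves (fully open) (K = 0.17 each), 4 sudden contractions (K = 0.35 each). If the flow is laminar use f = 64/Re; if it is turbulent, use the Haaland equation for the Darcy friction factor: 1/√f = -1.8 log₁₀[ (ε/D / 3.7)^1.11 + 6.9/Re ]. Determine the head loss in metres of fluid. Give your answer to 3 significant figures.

A = πD²/4 = π(0.091)²/4 = 0.006504 m²; mean velocity V = ṁ/(ρA) = 0.925/(801 · 0.006504) = 0.1776 m/s.
Reynolds number Re = ρVD/μ = 801 · 0.1776 · 0.091 / 0.00228 = 5676.
Re > 4000 → turbulent. Relative roughness ε/D = 6.9e-05/0.091 = 0.000758. Haaland: 1/√f = -1.8 log₁₀[(0.000758/3.7)^1.11 + 6.9/5676] = -1.8 log₁₀[8.05e-05 + 0.00122] = 5.197, so f = 0.03702.
Total minor-loss coefficient ΣK = 4·0.38 + 4·0.17 + 4·0.35 = 3.6.
ΔP = [f·L/D + ΣK]·(ρV²/2) = [0.03702·536/0.091 + 3.6]·(801·0.1776²/2) = [218.1 + 3.6]·12.63 = 2799 Pa.
Head loss h_f = ΔP/(ρg) = 2799/(801·9.81) = 0.356 m.

h_f ≈ 0.356 m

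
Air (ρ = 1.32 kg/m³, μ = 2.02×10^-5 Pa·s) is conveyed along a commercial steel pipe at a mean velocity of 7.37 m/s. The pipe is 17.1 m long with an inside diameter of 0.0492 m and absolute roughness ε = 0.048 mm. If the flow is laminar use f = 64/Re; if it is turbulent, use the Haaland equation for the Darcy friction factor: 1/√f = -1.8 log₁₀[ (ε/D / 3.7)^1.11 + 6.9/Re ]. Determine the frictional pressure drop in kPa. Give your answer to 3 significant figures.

Reynolds number Re = ρVD/μ = 1.32 · 7.37 · 0.0492 / 2.02e-05 = 2.369e+04.
Re > 4000 → turbulent. Relative roughness ε/D = 4.8e-05/0.0492 = 0.000976. Haaland: 1/√f = -1.8 log₁₀[(0.000976/3.7)^1.11 + 6.9/2.369e+04] = -1.8 log₁₀[0.000107 + 0.000291] = 6.121, so f = 0.02669.
Darcy-Weisbach: ΔP = f(L/D)(ρV²/2) = 0.02669·(17.1/0.0492)·(1.32·7.37²/2) = 0.02669·347.6·35.85 = 332.6 Pa.
ΔP = 332.6 Pa = 0.333 kPa.

ΔP ≈ 0.333 kPa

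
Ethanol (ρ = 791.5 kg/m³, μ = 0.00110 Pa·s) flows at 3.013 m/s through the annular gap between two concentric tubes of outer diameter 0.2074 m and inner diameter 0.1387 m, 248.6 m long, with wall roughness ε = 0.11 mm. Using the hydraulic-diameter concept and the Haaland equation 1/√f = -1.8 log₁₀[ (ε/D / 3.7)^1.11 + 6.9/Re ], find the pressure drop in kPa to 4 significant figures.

Hydraulic diameter D_h = 4A/P = D_o - D_i = 0.2074 - 0.1387 = 0.0687 m.
Re = ρVD_h/μ = 791.5·3.013·0.0687/0.0011 = 1.489e+05.
ε/D_h = 0.00011/0.0687 = 0.0016; Haaland gives 1/√f = -1.8 log₁₀[0.000185+4.63e-05] = 6.546, so f = 0.02334.
ΔP = f(L/D_h)(ρV²/2) = 0.02334·248.6/0.0687·3593 = 3.034e+05 Pa.
ΔP = 303.4 kPa.

ΔP ≈ 303.4 kPa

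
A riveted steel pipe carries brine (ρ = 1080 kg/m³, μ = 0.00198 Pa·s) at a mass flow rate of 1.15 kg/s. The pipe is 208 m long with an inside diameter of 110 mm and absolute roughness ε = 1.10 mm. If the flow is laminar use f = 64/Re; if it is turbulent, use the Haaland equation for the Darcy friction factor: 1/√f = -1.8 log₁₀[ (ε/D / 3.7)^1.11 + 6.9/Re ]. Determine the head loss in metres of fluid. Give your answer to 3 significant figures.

h_f ≈ 0.0547 m

A = πD²/4 = π(0.11)²/4 = 0.009503 m²; mean velocity V = ṁ/(ρA) = 1.15/(1080 · 0.009503) = 0.112 m/s.
Reynolds number Re = ρVD/μ = 1080 · 0.112 · 0.11 / 0.00198 = 6723.
Re > 4000 → turbulent. Relative roughness ε/D = 0.0011/0.11 = 0.01. Haaland: 1/√f = -1.8 log₁₀[(0.01/3.7)^1.11 + 6.9/6723] = -1.8 log₁₀[0.00141 + 0.00103] = 4.704, so f = 0.0452.
Darcy-Weisbach: ΔP = f(L/D)(ρV²/2) = 0.0452·(208/0.11)·(1080·0.112²/2) = 0.0452·1891·6.779 = 579.4 Pa.
Head loss h_f = ΔP/(ρg) = 579.4/(1080·9.81) = 0.0547 m.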